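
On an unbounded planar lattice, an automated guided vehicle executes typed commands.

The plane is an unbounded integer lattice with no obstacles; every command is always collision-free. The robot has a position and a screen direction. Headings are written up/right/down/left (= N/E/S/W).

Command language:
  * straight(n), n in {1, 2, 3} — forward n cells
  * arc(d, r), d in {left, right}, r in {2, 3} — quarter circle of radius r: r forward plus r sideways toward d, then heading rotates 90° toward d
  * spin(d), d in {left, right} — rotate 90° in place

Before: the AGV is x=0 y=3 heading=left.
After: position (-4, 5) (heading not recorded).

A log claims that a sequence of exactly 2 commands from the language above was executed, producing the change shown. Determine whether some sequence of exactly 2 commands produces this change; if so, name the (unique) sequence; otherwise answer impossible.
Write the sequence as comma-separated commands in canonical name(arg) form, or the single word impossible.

straight(2), arc(right, 2)

key: running arc(right, 2) before straight(2) would end elsewhere — order is forced
from: x=0 y=3 heading=left
t=1 straight(2) ⇒ x=-2 y=3 heading=left
t=2 arc(right, 2) ⇒ x=-4 y=5 heading=up
no rival 2-sequence matches.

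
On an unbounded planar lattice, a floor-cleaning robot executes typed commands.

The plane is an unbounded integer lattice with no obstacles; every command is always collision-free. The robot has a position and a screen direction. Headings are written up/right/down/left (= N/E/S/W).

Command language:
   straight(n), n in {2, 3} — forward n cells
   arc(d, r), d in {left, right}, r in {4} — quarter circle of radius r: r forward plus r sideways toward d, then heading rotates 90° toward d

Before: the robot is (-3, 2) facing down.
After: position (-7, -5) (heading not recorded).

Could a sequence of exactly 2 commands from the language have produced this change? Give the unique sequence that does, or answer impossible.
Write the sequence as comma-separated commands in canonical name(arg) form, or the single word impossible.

straight(3), arc(right, 4)

key: order matters: swapping straight(3) and arc(right, 4) lands elsewhere
initial: (-3, 2) facing down
t=1 straight(3) ⇒ (-3, -1) facing down
t=2 arc(right, 4) ⇒ (-7, -5) facing left
no rival 2-sequence matches.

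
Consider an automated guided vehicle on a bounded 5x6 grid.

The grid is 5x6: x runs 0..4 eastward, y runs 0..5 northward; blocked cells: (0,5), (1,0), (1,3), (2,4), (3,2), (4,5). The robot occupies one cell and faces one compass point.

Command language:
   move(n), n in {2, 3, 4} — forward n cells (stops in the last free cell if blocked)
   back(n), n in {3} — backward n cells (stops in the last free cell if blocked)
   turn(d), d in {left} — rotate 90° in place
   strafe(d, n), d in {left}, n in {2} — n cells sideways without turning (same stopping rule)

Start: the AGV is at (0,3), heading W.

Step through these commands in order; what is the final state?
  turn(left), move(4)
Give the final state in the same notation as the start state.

begin: at (0,3), heading W
step 1 (turn(left)): at (0,3), heading S
step 2 (move(4)): at (0,0), heading S

at (0,0), heading S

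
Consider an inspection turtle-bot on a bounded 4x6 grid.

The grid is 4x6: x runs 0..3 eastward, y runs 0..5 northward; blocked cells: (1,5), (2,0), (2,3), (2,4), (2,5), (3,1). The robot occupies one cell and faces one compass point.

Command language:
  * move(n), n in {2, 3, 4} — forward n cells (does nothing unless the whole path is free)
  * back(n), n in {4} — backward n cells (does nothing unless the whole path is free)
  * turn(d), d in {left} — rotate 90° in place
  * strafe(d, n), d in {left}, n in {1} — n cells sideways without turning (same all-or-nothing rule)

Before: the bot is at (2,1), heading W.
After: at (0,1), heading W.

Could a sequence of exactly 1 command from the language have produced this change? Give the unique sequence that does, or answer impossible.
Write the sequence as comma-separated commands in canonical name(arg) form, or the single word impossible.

move(2)

key: heading stays W — the single command does not turn
t0: at (2,1), heading W
t=1 move(2) ⇒ at (0,1), heading W
no rival 1-sequence matches.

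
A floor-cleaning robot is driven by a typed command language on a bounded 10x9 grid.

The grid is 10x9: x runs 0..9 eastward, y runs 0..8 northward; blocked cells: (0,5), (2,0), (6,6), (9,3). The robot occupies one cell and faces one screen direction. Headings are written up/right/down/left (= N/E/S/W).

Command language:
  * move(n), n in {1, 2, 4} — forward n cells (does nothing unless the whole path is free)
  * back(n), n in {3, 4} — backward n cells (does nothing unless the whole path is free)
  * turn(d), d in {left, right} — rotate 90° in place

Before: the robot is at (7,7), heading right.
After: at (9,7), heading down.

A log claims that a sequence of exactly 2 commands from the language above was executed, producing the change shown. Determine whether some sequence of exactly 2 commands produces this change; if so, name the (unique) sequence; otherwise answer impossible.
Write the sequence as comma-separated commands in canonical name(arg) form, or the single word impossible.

key: position moved to (9,7) AND the heading swung to S — translation plus rotation needed
begin: at (7,7), heading right
1. move(2) → at (9,7), heading right
2. turn(right) → at (9,7), heading down
uniquely the one of 49 2-step routes that fits.

move(2), turn(right)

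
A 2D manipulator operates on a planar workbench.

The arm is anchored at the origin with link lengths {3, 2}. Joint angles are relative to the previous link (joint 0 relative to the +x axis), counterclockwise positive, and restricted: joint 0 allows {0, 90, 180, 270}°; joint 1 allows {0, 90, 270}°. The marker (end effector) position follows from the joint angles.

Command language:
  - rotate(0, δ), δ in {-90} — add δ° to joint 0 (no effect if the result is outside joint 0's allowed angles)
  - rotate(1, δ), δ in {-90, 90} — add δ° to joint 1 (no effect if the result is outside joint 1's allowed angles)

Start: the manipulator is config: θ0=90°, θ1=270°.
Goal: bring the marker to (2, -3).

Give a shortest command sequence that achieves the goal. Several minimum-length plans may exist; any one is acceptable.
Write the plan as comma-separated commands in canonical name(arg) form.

start: config: θ0=90°, θ1=270°
1. rotate(0, -90) → config: θ0=0°, θ1=270°
2. rotate(0, -90) → config: θ0=270°, θ1=270°
3. rotate(1, 90) → config: θ0=270°, θ1=0°
4. rotate(1, 90) → config: θ0=270°, θ1=90°
minimal: 4 command(s), checked below 4.

rotate(0, -90), rotate(0, -90), rotate(1, 90), rotate(1, 90)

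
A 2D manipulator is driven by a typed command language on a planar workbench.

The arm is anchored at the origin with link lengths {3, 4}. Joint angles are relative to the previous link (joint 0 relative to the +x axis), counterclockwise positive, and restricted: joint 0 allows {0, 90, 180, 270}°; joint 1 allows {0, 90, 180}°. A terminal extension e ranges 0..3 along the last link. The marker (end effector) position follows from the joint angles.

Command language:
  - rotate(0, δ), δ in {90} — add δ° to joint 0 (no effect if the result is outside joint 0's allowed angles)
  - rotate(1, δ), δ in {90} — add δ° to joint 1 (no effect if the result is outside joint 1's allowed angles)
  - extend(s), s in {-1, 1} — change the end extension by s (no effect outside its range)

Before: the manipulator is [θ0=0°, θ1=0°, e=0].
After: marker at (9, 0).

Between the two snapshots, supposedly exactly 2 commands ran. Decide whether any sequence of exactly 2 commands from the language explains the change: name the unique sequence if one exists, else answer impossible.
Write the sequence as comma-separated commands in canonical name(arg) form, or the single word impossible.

extend(1), extend(1)

initial: [θ0=0°, θ1=0°, e=0]
step 1 (extend(1)): [θ0=0°, θ1=0°, e=1]
step 2 (extend(1)): [θ0=0°, θ1=0°, e=2]
no rival 2-sequence matches.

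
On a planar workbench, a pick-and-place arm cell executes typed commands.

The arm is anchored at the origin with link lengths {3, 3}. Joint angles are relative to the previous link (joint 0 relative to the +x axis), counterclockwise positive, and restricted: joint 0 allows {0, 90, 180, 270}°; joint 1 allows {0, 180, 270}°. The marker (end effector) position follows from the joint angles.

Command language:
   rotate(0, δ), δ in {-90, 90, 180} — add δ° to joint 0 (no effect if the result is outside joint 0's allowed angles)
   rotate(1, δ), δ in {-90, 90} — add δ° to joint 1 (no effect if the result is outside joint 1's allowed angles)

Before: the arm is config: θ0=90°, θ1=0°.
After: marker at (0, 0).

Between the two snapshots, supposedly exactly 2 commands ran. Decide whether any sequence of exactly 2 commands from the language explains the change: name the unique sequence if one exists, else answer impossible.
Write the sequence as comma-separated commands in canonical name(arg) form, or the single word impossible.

begin: config: θ0=90°, θ1=0°
t=1 rotate(1, -90) ⇒ config: θ0=90°, θ1=270°
t=2 rotate(1, -90) ⇒ config: θ0=90°, θ1=180°
uniquely the one of 25 2-step routes that fits.

rotate(1, -90), rotate(1, -90)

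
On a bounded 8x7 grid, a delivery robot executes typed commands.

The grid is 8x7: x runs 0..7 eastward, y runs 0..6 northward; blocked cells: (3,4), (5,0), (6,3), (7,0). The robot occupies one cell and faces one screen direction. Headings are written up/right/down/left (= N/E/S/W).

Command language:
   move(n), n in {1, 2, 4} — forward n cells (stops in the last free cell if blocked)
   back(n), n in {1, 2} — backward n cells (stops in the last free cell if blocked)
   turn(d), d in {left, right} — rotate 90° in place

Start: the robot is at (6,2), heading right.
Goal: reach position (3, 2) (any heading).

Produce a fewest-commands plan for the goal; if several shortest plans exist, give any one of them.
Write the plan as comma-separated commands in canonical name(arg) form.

initial: at (6,2), heading right
1. back(1) → at (5,2), heading right
2. back(2) → at (3,2), heading right
shorter routes all fall short; 2 is best.

back(1), back(2)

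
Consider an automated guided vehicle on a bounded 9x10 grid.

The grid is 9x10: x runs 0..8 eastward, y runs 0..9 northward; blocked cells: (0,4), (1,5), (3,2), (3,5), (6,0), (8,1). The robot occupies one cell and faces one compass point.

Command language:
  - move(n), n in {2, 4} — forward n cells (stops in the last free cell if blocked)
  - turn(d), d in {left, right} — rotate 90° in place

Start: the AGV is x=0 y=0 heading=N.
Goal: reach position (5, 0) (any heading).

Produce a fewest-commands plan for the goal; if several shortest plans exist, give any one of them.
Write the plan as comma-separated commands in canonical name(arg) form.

start: x=0 y=0 heading=N
[1] after turn(right): x=0 y=0 heading=E
[2] after move(2): x=2 y=0 heading=E
[3] after move(4): x=5 y=0 heading=E
minimal: 3 command(s), checked below 3.

turn(right), move(2), move(4)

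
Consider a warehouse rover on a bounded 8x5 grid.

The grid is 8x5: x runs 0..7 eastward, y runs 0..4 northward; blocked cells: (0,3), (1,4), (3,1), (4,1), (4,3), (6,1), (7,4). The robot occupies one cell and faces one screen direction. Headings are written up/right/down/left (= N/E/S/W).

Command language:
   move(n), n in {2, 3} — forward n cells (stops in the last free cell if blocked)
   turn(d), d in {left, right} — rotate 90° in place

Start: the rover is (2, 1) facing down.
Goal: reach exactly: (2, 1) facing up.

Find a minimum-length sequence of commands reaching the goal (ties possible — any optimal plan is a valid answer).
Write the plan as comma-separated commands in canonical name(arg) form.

initial: (2, 1) facing down
[1] after turn(right): (2, 1) facing left
[2] after turn(right): (2, 1) facing up
nothing shorter than 2 reaches the goal.

turn(right), turn(right)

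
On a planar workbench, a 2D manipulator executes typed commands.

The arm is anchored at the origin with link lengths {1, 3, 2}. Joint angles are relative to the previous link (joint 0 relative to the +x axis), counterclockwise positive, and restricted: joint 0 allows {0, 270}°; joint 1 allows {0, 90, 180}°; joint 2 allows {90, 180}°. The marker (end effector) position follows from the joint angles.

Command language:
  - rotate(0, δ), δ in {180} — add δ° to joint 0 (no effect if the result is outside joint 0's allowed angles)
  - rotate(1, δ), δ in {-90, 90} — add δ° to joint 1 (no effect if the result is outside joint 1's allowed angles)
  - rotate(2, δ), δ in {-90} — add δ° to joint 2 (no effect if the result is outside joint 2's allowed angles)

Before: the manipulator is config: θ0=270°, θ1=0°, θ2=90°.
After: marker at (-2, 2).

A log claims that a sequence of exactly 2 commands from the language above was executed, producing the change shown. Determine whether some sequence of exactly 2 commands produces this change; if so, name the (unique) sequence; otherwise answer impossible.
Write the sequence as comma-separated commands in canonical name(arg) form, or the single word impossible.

start: config: θ0=270°, θ1=0°, θ2=90°
t=1 rotate(1, 90) ⇒ config: θ0=270°, θ1=90°, θ2=90°
t=2 rotate(1, 90) ⇒ config: θ0=270°, θ1=180°, θ2=90°
uniquely the one of 16 2-step routes that fits.

rotate(1, 90), rotate(1, 90)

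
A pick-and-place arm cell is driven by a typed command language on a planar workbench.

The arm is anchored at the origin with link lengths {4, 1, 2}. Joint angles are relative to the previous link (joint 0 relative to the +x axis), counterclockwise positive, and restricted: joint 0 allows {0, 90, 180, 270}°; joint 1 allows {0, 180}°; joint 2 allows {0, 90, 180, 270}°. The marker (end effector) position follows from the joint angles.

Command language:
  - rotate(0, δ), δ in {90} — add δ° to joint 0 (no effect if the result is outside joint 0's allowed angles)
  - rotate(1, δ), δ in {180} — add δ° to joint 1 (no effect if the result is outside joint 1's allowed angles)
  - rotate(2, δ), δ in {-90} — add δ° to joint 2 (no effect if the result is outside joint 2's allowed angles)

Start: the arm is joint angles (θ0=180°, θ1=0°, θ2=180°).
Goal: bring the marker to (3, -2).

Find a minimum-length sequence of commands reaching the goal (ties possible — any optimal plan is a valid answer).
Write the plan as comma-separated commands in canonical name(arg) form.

rotate(1, 180), rotate(0, 90), rotate(0, 90), rotate(2, -90)

start: joint angles (θ0=180°, θ1=0°, θ2=180°)
1. rotate(1, 180) → joint angles (θ0=180°, θ1=180°, θ2=180°)
2. rotate(0, 90) → joint angles (θ0=270°, θ1=180°, θ2=180°)
3. rotate(0, 90) → joint angles (θ0=0°, θ1=180°, θ2=180°)
4. rotate(2, -90) → joint angles (θ0=0°, θ1=180°, θ2=90°)
minimal: 4 command(s), checked below 4.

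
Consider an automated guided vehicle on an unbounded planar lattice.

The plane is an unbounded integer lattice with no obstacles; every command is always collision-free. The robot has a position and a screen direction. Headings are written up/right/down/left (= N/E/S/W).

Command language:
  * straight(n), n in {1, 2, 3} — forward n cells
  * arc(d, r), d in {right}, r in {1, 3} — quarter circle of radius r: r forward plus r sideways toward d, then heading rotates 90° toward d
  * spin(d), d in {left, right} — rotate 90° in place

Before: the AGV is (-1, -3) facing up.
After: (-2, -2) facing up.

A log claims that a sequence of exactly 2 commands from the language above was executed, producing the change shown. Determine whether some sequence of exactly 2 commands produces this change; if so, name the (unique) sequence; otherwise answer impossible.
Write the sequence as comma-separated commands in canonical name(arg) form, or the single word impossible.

spin(left), arc(right, 1)

key: heading stays N — rotations cancel among the 2 commands
from: (-1, -3) facing up
step 1 (spin(left)): (-1, -3) facing left
step 2 (arc(right, 1)): (-2, -2) facing up
no rival 2-sequence matches.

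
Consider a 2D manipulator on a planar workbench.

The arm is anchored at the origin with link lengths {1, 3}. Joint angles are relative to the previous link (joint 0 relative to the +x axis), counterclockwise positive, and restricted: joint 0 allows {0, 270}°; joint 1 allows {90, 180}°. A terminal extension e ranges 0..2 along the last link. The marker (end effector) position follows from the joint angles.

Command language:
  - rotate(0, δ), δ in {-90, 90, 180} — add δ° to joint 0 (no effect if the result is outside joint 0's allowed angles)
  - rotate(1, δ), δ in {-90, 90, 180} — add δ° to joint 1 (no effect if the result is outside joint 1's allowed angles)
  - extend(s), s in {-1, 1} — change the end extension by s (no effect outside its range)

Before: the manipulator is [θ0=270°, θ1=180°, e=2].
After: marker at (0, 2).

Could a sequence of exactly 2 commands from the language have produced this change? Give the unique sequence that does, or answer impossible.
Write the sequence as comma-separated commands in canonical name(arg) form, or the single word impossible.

extend(-1), extend(-1)

from: [θ0=270°, θ1=180°, e=2]
t=1 extend(-1) ⇒ [θ0=270°, θ1=180°, e=1]
t=2 extend(-1) ⇒ [θ0=270°, θ1=180°, e=0]
all 64 alternatives checked — unique.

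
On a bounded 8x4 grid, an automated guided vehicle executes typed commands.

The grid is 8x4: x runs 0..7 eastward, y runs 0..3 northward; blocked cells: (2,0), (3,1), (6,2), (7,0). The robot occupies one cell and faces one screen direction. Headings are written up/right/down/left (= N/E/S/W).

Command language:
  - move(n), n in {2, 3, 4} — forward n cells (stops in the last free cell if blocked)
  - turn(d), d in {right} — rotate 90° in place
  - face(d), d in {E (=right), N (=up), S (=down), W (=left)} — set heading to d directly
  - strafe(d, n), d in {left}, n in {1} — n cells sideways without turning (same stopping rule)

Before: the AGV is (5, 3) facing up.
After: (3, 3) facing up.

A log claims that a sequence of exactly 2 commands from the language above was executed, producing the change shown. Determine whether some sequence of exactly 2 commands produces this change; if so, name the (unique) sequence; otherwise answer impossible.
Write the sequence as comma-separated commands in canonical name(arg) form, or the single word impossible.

key: heading stays N — no command in the sequence turns
begin: (5, 3) facing up
step 1 (strafe(left, 1)): (4, 3) facing up
step 2 (strafe(left, 1)): (3, 3) facing up
no other 2-command option fits: unique.

strafe(left, 1), strafe(left, 1)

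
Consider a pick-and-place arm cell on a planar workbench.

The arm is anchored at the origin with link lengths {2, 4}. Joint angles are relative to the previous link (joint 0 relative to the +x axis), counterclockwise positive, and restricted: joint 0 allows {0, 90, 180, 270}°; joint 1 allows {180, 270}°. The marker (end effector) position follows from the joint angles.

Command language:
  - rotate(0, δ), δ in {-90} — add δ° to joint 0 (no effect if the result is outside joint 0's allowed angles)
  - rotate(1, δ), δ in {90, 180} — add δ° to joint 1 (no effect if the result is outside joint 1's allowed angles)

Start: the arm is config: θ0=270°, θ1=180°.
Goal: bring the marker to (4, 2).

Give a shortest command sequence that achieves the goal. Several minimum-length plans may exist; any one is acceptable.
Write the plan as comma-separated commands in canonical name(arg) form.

rotate(0, -90), rotate(0, -90), rotate(1, 90)

start: config: θ0=270°, θ1=180°
[1] after rotate(0, -90): config: θ0=180°, θ1=180°
[2] after rotate(0, -90): config: θ0=90°, θ1=180°
[3] after rotate(1, 90): config: θ0=90°, θ1=270°
shorter routes all fall short; 3 is best.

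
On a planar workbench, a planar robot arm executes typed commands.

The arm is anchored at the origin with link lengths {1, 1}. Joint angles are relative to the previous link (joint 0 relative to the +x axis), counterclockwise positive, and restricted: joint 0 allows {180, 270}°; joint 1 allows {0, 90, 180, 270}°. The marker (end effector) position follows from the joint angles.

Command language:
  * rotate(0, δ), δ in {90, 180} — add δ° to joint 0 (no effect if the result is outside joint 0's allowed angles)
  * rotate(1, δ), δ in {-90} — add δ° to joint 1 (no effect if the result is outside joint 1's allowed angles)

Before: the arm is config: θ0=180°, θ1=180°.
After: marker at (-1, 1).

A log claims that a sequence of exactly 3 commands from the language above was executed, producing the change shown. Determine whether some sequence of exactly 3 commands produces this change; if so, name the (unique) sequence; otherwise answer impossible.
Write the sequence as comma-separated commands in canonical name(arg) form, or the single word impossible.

rotate(1, -90), rotate(1, -90), rotate(1, -90)

from: config: θ0=180°, θ1=180°
1. rotate(1, -90) → config: θ0=180°, θ1=90°
2. rotate(1, -90) → config: θ0=180°, θ1=0°
3. rotate(1, -90) → config: θ0=180°, θ1=270°
no rival 3-sequence matches.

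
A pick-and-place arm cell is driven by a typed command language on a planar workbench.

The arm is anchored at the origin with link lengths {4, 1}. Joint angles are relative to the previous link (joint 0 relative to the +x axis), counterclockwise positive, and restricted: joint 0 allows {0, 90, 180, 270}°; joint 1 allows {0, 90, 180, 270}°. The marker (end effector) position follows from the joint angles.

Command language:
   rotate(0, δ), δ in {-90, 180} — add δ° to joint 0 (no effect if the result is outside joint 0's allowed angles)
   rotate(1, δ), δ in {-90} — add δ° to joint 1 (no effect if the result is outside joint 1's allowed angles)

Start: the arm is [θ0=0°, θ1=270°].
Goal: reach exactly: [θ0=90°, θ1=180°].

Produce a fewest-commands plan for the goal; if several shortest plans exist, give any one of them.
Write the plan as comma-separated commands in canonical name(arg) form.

begin: [θ0=0°, θ1=270°]
1. rotate(0, -90) → [θ0=270°, θ1=270°]
2. rotate(0, 180) → [θ0=90°, θ1=270°]
3. rotate(1, -90) → [θ0=90°, θ1=180°]
shorter routes all fall short; 3 is best.

rotate(0, -90), rotate(0, 180), rotate(1, -90)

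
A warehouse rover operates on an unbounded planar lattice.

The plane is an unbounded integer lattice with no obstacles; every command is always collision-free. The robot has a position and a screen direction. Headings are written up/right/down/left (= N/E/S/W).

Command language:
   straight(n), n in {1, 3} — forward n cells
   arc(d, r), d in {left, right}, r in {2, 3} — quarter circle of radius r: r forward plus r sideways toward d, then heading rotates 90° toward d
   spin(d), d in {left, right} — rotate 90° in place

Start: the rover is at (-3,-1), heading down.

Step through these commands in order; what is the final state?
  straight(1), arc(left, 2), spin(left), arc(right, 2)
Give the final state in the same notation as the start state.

at (1,-2), heading right

t0: at (-3,-1), heading down
1. straight(1) → at (-3,-2), heading down
2. arc(left, 2) → at (-1,-4), heading right
3. spin(left) → at (-1,-4), heading up
4. arc(right, 2) → at (1,-2), heading right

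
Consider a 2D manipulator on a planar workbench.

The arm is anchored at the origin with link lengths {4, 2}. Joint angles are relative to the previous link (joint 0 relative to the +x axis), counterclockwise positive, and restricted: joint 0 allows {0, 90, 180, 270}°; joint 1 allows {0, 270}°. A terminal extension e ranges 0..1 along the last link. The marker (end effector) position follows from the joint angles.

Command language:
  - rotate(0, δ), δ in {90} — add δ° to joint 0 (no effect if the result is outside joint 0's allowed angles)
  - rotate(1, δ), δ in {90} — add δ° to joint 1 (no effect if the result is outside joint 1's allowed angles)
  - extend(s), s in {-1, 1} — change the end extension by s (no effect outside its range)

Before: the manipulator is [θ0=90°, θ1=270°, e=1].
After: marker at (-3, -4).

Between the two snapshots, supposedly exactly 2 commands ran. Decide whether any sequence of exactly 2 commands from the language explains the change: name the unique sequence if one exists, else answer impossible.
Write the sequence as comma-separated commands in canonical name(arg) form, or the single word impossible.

t0: [θ0=90°, θ1=270°, e=1]
t=1 rotate(0, 90) ⇒ [θ0=180°, θ1=270°, e=1]
t=2 rotate(0, 90) ⇒ [θ0=270°, θ1=270°, e=1]
all 16 alternatives checked — unique.

rotate(0, 90), rotate(0, 90)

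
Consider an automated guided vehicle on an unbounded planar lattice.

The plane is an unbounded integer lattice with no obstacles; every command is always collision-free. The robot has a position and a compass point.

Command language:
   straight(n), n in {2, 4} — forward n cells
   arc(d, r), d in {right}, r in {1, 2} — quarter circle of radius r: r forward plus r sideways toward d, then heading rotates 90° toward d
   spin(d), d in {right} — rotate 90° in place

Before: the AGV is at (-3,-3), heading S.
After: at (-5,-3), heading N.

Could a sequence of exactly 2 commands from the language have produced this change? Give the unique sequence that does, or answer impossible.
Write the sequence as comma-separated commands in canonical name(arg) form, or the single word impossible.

arc(right, 1), arc(right, 1)

key: position moved to (-5,-3) AND the heading swung to N — translation plus rotation needed
initial: at (-3,-3), heading S
[1] after arc(right, 1): at (-4,-4), heading W
[2] after arc(right, 1): at (-5,-3), heading N
no rival 2-sequence matches.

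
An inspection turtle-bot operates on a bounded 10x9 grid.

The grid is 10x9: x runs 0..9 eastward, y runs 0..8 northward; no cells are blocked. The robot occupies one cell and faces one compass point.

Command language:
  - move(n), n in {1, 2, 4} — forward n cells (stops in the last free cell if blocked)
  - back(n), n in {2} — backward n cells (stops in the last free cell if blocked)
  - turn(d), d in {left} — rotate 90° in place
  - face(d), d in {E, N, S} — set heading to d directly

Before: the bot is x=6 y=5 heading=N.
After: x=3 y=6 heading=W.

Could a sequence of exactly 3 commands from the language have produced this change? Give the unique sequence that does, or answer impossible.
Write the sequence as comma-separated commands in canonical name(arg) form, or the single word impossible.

impossible

every 3-command combo misses the target.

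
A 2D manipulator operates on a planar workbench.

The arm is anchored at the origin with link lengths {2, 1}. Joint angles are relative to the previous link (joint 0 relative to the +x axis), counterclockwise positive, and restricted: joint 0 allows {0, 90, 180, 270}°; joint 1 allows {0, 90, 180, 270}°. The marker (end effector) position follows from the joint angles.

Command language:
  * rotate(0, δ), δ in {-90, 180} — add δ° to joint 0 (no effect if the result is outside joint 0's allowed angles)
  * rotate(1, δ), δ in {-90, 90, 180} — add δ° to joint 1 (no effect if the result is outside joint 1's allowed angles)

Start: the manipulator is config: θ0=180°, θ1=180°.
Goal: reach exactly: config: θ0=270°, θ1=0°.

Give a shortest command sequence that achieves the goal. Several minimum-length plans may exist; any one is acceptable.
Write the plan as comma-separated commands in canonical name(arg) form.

rotate(0, -90), rotate(1, 180), rotate(0, 180)

t0: config: θ0=180°, θ1=180°
t=1 rotate(0, -90) ⇒ config: θ0=90°, θ1=180°
t=2 rotate(1, 180) ⇒ config: θ0=90°, θ1=0°
t=3 rotate(0, 180) ⇒ config: θ0=270°, θ1=0°
no 2-step plan works, so 3 is optimal.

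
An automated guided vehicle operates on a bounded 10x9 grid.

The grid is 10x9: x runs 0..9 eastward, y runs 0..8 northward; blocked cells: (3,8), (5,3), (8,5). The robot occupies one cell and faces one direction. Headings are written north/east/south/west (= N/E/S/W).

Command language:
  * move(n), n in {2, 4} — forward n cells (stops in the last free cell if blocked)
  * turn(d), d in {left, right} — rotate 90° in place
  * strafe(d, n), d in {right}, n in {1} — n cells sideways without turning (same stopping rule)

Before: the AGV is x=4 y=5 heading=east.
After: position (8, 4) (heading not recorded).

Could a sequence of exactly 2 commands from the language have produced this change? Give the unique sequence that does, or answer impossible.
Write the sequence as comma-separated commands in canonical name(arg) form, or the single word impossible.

strafe(right, 1), move(4)

key: running move(4) before strafe(right, 1) would end elsewhere — order is forced
start: x=4 y=5 heading=east
[1] after strafe(right, 1): x=4 y=4 heading=east
[2] after move(4): x=8 y=4 heading=east
no rival 2-sequence matches.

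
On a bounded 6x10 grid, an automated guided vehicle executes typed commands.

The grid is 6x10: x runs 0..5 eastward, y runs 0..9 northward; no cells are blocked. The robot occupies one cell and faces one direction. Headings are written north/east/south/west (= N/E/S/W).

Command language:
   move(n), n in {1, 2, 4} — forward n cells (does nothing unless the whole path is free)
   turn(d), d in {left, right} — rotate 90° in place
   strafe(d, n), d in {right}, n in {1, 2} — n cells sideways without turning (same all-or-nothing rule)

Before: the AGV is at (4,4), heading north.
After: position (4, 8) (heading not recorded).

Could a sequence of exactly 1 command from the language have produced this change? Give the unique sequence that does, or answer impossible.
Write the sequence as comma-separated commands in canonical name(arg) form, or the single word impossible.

move(4)

begin: at (4,4), heading north
step 1 (move(4)): at (4,8), heading north
uniquely the one of 7 1-step routes that fits.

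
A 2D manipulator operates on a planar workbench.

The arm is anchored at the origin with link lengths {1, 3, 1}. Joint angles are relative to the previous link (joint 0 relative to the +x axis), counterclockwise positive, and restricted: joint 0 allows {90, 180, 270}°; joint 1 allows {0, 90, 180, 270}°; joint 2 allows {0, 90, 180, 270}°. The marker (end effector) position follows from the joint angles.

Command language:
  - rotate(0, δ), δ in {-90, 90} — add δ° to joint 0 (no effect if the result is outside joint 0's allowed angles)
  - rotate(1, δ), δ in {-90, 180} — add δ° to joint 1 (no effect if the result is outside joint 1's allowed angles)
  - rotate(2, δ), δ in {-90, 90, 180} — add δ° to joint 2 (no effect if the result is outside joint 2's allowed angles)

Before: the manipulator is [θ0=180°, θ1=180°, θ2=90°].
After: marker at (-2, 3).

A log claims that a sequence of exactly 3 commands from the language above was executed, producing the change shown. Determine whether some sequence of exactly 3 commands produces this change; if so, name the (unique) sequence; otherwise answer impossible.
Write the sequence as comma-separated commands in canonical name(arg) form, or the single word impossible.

rotate(1, -90), rotate(1, -90), rotate(1, -90)

begin: [θ0=180°, θ1=180°, θ2=90°]
step 1 (rotate(1, -90)): [θ0=180°, θ1=90°, θ2=90°]
step 2 (rotate(1, -90)): [θ0=180°, θ1=0°, θ2=90°]
step 3 (rotate(1, -90)): [θ0=180°, θ1=270°, θ2=90°]
no other 3-command option fits: unique.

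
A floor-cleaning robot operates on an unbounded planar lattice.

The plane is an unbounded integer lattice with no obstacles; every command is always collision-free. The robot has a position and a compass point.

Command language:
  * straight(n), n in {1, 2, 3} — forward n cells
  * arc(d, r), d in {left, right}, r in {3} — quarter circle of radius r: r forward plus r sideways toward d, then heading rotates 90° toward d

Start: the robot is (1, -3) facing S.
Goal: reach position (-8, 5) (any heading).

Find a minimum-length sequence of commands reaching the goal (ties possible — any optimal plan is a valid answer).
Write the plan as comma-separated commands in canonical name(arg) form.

arc(right, 3), arc(right, 3), straight(2), straight(3), arc(left, 3)

start: (1, -3) facing S
step 1 (arc(right, 3)): (-2, -6) facing W
step 2 (arc(right, 3)): (-5, -3) facing N
step 3 (straight(2)): (-5, -1) facing N
step 4 (straight(3)): (-5, 2) facing N
step 5 (arc(left, 3)): (-8, 5) facing W
shorter routes all fall short; 5 is best.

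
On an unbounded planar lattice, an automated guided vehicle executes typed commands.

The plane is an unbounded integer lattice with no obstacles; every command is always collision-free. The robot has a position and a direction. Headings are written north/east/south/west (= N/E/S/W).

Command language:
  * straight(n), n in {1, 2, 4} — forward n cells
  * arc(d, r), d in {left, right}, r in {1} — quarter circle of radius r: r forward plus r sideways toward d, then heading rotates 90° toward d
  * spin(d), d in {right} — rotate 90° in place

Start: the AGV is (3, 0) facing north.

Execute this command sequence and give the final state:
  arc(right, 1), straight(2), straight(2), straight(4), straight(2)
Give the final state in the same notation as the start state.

(14, 1) facing east

start: (3, 0) facing north
step 1 (arc(right, 1)): (4, 1) facing east
step 2 (straight(2)): (6, 1) facing east
step 3 (straight(2)): (8, 1) facing east
step 4 (straight(4)): (12, 1) facing east
step 5 (straight(2)): (14, 1) facing east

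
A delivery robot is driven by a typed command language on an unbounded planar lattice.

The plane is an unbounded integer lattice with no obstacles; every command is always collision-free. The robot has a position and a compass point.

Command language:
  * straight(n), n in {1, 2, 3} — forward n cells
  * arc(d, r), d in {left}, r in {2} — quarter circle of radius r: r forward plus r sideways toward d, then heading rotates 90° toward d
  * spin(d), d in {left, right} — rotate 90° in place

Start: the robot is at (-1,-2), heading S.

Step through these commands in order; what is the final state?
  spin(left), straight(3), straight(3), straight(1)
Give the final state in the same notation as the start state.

at (6,-2), heading E

from: at (-1,-2), heading S
step 1 (spin(left)): at (-1,-2), heading E
step 2 (straight(3)): at (2,-2), heading E
step 3 (straight(3)): at (5,-2), heading E
step 4 (straight(1)): at (6,-2), heading E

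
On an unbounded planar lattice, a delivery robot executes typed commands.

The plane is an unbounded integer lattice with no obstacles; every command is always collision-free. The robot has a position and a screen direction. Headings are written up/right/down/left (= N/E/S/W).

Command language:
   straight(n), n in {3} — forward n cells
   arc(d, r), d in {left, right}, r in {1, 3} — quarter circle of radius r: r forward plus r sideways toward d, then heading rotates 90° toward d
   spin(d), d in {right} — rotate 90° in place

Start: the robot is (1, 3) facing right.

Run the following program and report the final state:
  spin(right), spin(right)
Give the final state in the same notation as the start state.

(1, 3) facing left

start: (1, 3) facing right
[1] after spin(right): (1, 3) facing down
[2] after spin(right): (1, 3) facing left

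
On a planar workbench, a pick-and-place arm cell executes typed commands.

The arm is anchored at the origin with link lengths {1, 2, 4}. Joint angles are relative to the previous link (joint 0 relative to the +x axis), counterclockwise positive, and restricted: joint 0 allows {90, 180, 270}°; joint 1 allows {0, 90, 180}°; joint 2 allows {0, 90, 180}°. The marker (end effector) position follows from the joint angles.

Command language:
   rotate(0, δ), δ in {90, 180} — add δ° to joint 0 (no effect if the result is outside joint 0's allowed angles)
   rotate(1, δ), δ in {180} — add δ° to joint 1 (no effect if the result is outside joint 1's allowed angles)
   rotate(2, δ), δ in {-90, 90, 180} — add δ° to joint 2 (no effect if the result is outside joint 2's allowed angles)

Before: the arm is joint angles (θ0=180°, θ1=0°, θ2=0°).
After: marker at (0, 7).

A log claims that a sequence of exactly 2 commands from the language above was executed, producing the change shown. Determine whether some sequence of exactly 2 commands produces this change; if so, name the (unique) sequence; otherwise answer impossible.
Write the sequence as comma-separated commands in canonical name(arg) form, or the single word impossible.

key: running rotate(0, 180) before rotate(0, 90) would end elsewhere — order is forced
begin: joint angles (θ0=180°, θ1=0°, θ2=0°)
step 1 (rotate(0, 90)): joint angles (θ0=270°, θ1=0°, θ2=0°)
step 2 (rotate(0, 180)): joint angles (θ0=90°, θ1=0°, θ2=0°)
no rival 2-sequence matches.

rotate(0, 90), rotate(0, 180)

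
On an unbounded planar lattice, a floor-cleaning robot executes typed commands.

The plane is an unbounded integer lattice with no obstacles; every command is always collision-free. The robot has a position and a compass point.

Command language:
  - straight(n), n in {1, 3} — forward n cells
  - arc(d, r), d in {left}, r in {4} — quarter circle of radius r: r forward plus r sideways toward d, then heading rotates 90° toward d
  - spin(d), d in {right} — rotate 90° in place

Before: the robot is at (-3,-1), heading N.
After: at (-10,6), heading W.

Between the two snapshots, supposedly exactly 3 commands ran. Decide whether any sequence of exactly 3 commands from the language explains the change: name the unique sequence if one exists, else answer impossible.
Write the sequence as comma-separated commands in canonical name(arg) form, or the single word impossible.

straight(3), arc(left, 4), straight(3)

key: position moved to (-10,6) AND the heading swung to W — translation plus rotation needed
initial: at (-3,-1), heading N
t=1 straight(3) ⇒ at (-3,2), heading N
t=2 arc(left, 4) ⇒ at (-7,6), heading W
t=3 straight(3) ⇒ at (-10,6), heading W
uniquely the one of 64 3-step routes that fits.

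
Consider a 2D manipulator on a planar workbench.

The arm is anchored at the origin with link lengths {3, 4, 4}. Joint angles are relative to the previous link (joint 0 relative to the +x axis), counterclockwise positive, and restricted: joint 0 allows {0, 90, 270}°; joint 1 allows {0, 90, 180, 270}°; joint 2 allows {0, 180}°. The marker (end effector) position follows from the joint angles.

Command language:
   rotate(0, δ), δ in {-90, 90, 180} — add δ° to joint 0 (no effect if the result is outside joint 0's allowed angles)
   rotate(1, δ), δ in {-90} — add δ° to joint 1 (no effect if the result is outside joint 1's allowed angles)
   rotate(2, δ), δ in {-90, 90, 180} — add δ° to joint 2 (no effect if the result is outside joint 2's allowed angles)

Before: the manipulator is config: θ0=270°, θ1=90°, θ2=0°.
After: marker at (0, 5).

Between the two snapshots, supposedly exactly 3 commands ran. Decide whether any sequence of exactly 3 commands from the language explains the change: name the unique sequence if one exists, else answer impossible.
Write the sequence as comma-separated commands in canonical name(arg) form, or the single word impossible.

t0: config: θ0=270°, θ1=90°, θ2=0°
step 1 (rotate(1, -90)): config: θ0=270°, θ1=0°, θ2=0°
step 2 (rotate(1, -90)): config: θ0=270°, θ1=270°, θ2=0°
step 3 (rotate(1, -90)): config: θ0=270°, θ1=180°, θ2=0°
no rival 3-sequence matches.

rotate(1, -90), rotate(1, -90), rotate(1, -90)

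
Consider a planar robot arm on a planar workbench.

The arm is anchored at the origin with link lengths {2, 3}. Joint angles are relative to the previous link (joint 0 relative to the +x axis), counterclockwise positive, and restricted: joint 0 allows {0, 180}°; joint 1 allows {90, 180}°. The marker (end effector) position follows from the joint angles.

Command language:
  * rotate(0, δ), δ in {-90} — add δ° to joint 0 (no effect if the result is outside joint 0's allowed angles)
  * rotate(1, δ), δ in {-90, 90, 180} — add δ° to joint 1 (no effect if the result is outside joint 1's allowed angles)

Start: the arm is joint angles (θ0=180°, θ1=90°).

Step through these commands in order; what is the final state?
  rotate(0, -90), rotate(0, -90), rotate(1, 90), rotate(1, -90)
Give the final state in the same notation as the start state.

from: joint angles (θ0=180°, θ1=90°)
[1] after rotate(0, -90): joint angles (θ0=180°, θ1=90°)
[2] after rotate(0, -90): joint angles (θ0=180°, θ1=90°)
[3] after rotate(1, 90): joint angles (θ0=180°, θ1=180°)
[4] after rotate(1, -90): joint angles (θ0=180°, θ1=90°)

joint angles (θ0=180°, θ1=90°)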